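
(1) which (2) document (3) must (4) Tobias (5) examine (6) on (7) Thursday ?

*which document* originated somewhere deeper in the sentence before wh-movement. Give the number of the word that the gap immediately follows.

In situ: Tobias must examine which document on Thursday.
'which document' is the direct object of 'examine'. Wh-movement fronts it, leaving a gap right after 'examine':
Which document must Tobias examine ___ on Thursday?
'examine' is word 5.

5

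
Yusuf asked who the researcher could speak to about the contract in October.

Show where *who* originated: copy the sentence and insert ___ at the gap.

Yusuf asked who the researcher could speak to ___ about the contract in October.

Pre-movement form: The researcher could speak to who about the contract in October.
'who' is the object of the preposition 'to'. The gap is right after 'to'.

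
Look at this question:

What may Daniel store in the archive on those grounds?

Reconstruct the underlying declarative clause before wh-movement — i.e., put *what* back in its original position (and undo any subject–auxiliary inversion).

'what' functions as the direct object of 'store'. Wh-movement fronts it, leaving a gap right after 'store':
What may Daniel store ___ in the archive on those grounds?

Daniel may store what in the archive on those grounds.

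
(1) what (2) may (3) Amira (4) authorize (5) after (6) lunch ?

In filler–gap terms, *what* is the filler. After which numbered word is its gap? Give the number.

4

Underlying clause: Amira may authorize what after lunch.
The filler 'what' is interpreted as the direct object of 'authorize'. Fronting leaves a gap immediately after 'authorize':
What may Amira authorize ___ after lunch?
'authorize' is word 4.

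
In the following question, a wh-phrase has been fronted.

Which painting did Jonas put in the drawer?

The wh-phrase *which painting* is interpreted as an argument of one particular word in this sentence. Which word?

In situ: Jonas did put which painting in the drawer.
'which painting' is the direct object of 'put'. Fronting leaves a gap immediately after 'put':
Which painting did Jonas put ___ in the drawer?

put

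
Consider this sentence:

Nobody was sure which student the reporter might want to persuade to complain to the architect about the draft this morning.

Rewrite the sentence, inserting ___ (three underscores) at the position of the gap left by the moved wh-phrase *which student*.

Before movement: The reporter might want to persuade which student to complain to the architect about the draft this morning.
'which student' functions as the direct object of 'persuade'. The gap is right after 'persuade'.

Nobody was sure which student the reporter might want to persuade ___ to complain to the architect about the draft this morning.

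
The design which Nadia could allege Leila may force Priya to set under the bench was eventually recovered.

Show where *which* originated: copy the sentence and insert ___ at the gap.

The design which Nadia could allege Leila may force Priya to set ___ under the bench was eventually recovered.

The filler 'which' is interpreted as the direct object of 'set'. The gap is right after 'set'.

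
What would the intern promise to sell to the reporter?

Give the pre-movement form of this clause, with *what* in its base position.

The filler 'what' is interpreted as the direct object of 'sell'. It moves to the left edge, and the trace sits right after 'sell':
What would the intern promise to sell ___ to the reporter?

The intern would promise to sell what to the reporter.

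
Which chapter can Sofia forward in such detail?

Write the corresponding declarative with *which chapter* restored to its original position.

Sofia can forward which chapter in such detail.

The filler 'which chapter' is interpreted as the direct object of 'forward'. Fronting leaves a gap immediately after 'forward':
Which chapter can Sofia forward ___ in such detail?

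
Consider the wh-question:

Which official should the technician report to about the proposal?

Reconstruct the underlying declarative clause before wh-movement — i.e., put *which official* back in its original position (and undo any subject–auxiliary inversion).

'which official' is the object of the preposition 'to'. It moves to the left edge, and the trace sits right after 'to':
Which official should the technician report to ___ about the proposal?

The technician should report to which official about the proposal.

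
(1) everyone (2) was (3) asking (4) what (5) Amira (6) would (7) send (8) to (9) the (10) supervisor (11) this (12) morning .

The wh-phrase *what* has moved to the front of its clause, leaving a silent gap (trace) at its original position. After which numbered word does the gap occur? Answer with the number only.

Before movement: Amira would send what to the supervisor this morning.
'what' functions as the direct object of 'send'. It moves to the left edge, and the trace sits right after 'send':
Everyone was asking what Amira would send ___ to the supervisor this morning.
'send' is word 7.

7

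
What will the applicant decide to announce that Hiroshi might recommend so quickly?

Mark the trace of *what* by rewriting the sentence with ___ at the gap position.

What will the applicant decide to announce that Hiroshi might recommend ___ so quickly?

Pre-movement form: The applicant will decide to announce that Hiroshi might recommend what so quickly.
'what' is the direct object of 'recommend'. The gap is right after 'recommend'.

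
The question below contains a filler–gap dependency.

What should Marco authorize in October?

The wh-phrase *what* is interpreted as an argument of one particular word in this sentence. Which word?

Underlying clause: Marco should authorize what in October.
The filler 'what' is interpreted as the direct object of 'authorize'. Fronting leaves a gap immediately after 'authorize':
What should Marco authorize ___ in October?

authorize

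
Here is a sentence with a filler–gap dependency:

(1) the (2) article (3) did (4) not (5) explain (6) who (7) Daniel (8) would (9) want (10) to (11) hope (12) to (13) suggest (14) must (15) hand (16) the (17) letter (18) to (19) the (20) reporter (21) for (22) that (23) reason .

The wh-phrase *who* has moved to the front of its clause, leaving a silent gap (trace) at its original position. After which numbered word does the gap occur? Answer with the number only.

13

Before movement: Daniel would want to hope to suggest who must hand the letter to the reporter for that reason.
'who' functions as the subject of the clause embedded under 'suggest'. It moves to the left edge, and the trace sits right after 'suggest':
The article did not explain who Daniel would want to hope to suggest ___ must hand the letter to the reporter for that reason.
'suggest' is word 13.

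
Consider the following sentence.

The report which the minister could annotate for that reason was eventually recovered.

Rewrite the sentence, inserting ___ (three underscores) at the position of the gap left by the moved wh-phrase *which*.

The report which the minister could annotate ___ for that reason was eventually recovered.

The filler 'which' is interpreted as the direct object of 'annotate'. The gap is right after 'annotate'.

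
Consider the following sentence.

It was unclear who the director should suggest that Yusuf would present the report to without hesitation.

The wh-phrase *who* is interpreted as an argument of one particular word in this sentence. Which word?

to

Pre-movement form: The director should suggest that Yusuf would present the report to who without hesitation.
The filler 'who' is interpreted as the object of the preposition 'to' (recipient of 'present'). It moves to the left edge, and the trace sits right after 'to':
It was unclear who the director should suggest that Yusuf would present the report to ___ without hesitation.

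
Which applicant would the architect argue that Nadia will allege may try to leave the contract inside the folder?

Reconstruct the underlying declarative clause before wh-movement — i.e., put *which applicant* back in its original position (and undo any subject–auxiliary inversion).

The architect would argue that Nadia will allege which applicant may try to leave the contract inside the folder.

'which applicant' is the subject of the clause embedded under 'allege'. Wh-movement fronts it, leaving a gap right after 'allege':
Which applicant would the architect argue that Nadia will allege ___ may try to leave the contract inside the folder?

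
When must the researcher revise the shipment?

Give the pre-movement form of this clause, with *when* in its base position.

'when' is the temporal adjunct. It moves to the left edge, and the trace sits right after 'shipment':
When must the researcher revise the shipment ___?

The researcher must revise the shipment when.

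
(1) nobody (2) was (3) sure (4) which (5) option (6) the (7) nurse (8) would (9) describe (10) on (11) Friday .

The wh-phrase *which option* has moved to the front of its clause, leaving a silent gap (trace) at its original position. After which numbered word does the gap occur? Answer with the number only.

Pre-movement form: The nurse would describe which option on Friday.
The filler 'which option' is interpreted as the direct object of 'describe'. Wh-movement fronts it, leaving a gap right after 'describe':
Nobody was sure which option the nurse would describe ___ on Friday.
'describe' is word 9.

9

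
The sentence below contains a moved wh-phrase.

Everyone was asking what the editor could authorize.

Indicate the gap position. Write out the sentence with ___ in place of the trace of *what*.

Before movement: The editor could authorize what.
'what' functions as the direct object of 'authorize'. The gap is right after 'authorize'.

Everyone was asking what the editor could authorize ___.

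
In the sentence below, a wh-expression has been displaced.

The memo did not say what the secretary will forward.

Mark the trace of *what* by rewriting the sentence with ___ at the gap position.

The memo did not say what the secretary will forward ___.

In situ: The secretary will forward what.
The filler 'what' is interpreted as the direct object of 'forward'. The gap is right after 'forward'.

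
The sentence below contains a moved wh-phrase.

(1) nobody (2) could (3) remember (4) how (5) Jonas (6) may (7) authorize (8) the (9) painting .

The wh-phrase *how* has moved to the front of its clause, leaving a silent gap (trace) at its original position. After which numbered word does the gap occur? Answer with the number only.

Underlying clause: Jonas may authorize the painting how.
'how' is the manner adjunct. It moves to the left edge, and the trace sits right after 'painting':
Nobody could remember how Jonas may authorize the painting ___.
'painting' is word 9.

9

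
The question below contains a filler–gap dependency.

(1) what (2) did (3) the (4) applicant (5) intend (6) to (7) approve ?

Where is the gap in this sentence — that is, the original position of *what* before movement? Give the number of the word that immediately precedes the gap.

7

Underlying clause: The applicant did intend to approve what.
The filler 'what' is interpreted as the direct object of 'approve'. Fronting leaves a gap immediately after 'approve':
What did the applicant intend to approve ___?
'approve' is word 7.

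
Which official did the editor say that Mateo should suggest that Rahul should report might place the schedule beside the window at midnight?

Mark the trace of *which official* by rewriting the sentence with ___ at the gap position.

Pre-movement form: The editor did say that Mateo should suggest that Rahul should report which official might place the schedule beside the window at midnight.
'which official' functions as the subject of the clause embedded under 'report'. The gap is right after 'report'.

Which official did the editor say that Mateo should suggest that Rahul should report ___ might place the schedule beside the window at midnight?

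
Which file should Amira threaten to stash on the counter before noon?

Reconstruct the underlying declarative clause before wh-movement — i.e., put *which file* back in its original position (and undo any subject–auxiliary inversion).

The filler 'which file' is interpreted as the direct object of 'stash'. It moves to the left edge, and the trace sits right after 'stash':
Which file should Amira threaten to stash ___ on the counter before noon?

Amira should threaten to stash which file on the counter before noon.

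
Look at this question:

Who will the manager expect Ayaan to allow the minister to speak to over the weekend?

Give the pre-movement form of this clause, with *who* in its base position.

The manager will expect Ayaan to allow the minister to speak to who over the weekend.

'who' functions as the object of the preposition 'to'. Wh-movement fronts it, leaving a gap right after 'to':
Who will the manager expect Ayaan to allow the minister to speak to ___ over the weekend?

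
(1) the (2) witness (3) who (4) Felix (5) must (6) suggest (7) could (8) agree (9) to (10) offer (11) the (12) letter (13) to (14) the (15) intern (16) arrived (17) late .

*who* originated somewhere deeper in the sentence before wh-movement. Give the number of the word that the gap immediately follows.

6

'who' functions as the subject of the clause embedded under 'suggest'. Fronting leaves a gap immediately after 'suggest':
The witness who Felix must suggest ___ could agree to offer the letter to the intern arrived late.
'suggest' is word 6.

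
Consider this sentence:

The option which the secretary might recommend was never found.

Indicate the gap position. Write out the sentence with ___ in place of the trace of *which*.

The filler 'which' is interpreted as the direct object of 'recommend'. The gap is right after 'recommend'.

The option which the secretary might recommend ___ was never found.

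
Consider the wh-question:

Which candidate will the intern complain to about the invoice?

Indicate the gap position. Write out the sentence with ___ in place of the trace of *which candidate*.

Pre-movement form: The intern will complain to which candidate about the invoice.
The filler 'which candidate' is interpreted as the object of the preposition 'to'. The gap is right after 'to'.

Which candidate will the intern complain to ___ about the invoice?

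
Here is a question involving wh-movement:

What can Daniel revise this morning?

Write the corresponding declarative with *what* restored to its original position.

Daniel can revise what this morning.

'what' is the direct object of 'revise'. Fronting leaves a gap immediately after 'revise':
What can Daniel revise ___ this morning?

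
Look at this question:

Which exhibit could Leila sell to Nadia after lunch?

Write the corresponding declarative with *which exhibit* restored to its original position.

The filler 'which exhibit' is interpreted as the direct object of 'sell'. Wh-movement fronts it, leaving a gap right after 'sell':
Which exhibit could Leila sell ___ to Nadia after lunch?

Leila could sell which exhibit to Nadia after lunch.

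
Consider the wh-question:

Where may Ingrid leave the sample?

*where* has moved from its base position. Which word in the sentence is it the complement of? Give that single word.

leave

Underlying clause: Ingrid may leave the sample where.
'where' functions as the locative complement of 'leave'. It moves to the left edge, and the trace sits right after 'sample':
Where may Ingrid leave the sample ___?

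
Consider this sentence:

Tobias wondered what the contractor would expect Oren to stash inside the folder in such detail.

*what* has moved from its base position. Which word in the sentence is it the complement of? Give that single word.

Pre-movement form: The contractor would expect Oren to stash what inside the folder in such detail.
'what' is the direct object of 'stash'. It moves to the left edge, and the trace sits right after 'stash':
Tobias wondered what the contractor would expect Oren to stash ___ inside the folder in such detail.

stash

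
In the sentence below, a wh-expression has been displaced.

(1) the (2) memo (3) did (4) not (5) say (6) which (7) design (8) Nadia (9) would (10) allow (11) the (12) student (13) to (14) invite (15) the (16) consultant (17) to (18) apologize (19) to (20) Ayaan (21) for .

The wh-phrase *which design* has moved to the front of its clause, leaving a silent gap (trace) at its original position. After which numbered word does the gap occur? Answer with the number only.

Underlying clause: Nadia would allow the student to invite the consultant to apologize to Ayaan for which design.
'which design' is the object of the preposition 'for'. Wh-movement fronts it, leaving a gap right after 'for':
The memo did not say which design Nadia would allow the student to invite the consultant to apologize to Ayaan for ___.
'for' is word 21.

21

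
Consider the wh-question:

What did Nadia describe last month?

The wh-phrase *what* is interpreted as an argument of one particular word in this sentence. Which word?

describe

In situ: Nadia did describe what last month.
'what' functions as the direct object of 'describe'. It moves to the left edge, and the trace sits right after 'describe':
What did Nadia describe ___ last month?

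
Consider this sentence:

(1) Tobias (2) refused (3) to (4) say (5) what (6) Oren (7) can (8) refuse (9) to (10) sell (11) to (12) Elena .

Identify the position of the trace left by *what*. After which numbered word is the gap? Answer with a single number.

10

Underlying clause: Oren can refuse to sell what to Elena.
The filler 'what' is interpreted as the direct object of 'sell'. It moves to the left edge, and the trace sits right after 'sell':
Tobias refused to say what Oren can refuse to sell ___ to Elena.
'sell' is word 10.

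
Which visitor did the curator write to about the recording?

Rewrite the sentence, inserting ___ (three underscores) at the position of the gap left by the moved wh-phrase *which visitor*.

Underlying clause: The curator did write to which visitor about the recording.
'which visitor' is the object of the preposition 'to'. The gap is right after 'to'.

Which visitor did the curator write to ___ about the recording?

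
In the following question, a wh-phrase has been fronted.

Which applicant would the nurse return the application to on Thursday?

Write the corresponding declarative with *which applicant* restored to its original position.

The filler 'which applicant' is interpreted as the object of the preposition 'to' (recipient of 'return'). It moves to the left edge, and the trace sits right after 'to':
Which applicant would the nurse return the application to ___ on Thursday?

The nurse would return the application to which applicant on Thursday.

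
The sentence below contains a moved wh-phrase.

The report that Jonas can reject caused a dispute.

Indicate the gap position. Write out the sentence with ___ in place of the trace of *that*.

'that' functions as the direct object of 'reject'. The gap is right after 'reject'.

The report that Jonas can reject ___ caused a dispute.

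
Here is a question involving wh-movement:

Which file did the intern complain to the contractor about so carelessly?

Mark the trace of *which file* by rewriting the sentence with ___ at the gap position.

Which file did the intern complain to the contractor about ___ so carelessly?

Underlying clause: The intern did complain to the contractor about which file so carelessly.
'which file' functions as the object of the preposition 'about'. The gap is right after 'about'.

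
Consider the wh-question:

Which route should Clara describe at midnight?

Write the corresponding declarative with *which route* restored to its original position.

'which route' is the direct object of 'describe'. Wh-movement fronts it, leaving a gap right after 'describe':
Which route should Clara describe ___ at midnight?

Clara should describe which route at midnight.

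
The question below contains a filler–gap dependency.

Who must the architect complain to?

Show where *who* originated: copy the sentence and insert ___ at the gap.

Who must the architect complain to ___?

Before movement: The architect must complain to who.
The filler 'who' is interpreted as the object of the preposition 'to'. The gap is right after 'to'.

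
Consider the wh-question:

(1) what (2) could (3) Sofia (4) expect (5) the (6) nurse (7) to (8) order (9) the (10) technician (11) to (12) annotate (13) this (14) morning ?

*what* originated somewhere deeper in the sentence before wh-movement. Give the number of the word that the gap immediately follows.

12

Pre-movement form: Sofia could expect the nurse to order the technician to annotate what this morning.
'what' is the direct object of 'annotate'. It moves to the left edge, and the trace sits right after 'annotate':
What could Sofia expect the nurse to order the technician to annotate ___ this morning?
'annotate' is word 12.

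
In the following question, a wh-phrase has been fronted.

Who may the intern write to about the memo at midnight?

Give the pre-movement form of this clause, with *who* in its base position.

The intern may write to who about the memo at midnight.

'who' is the object of the preposition 'to'. Fronting leaves a gap immediately after 'to':
Who may the intern write to ___ about the memo at midnight?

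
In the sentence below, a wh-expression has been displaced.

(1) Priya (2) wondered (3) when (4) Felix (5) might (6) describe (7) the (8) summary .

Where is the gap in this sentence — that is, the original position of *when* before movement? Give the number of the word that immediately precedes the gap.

8

In situ: Felix might describe the summary when.
'when' is the temporal adjunct. Wh-movement fronts it, leaving a gap right after 'summary':
Priya wondered when Felix might describe the summary ___.
'summary' is word 8.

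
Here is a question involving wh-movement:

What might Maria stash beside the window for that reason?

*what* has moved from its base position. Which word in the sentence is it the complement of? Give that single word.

Pre-movement form: Maria might stash what beside the window for that reason.
'what' is the direct object of 'stash'. Fronting leaves a gap immediately after 'stash':
What might Maria stash ___ beside the window for that reason?

stash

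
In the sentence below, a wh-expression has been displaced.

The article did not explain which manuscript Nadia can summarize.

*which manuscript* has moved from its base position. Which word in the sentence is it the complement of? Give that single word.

summarize

Underlying clause: Nadia can summarize which manuscript.
The filler 'which manuscript' is interpreted as the direct object of 'summarize'. Fronting leaves a gap immediately after 'summarize':
The article did not explain which manuscript Nadia can summarize ___.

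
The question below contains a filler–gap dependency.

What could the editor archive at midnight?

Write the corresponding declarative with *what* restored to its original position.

The editor could archive what at midnight.

The filler 'what' is interpreted as the direct object of 'archive'. Fronting leaves a gap immediately after 'archive':
What could the editor archive ___ at midnight?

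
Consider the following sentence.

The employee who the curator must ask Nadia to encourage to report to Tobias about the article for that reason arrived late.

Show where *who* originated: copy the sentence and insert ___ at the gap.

'who' is the direct object of 'encourage'. The gap is right after 'encourage'.

The employee who the curator must ask Nadia to encourage ___ to report to Tobias about the article for that reason arrived late.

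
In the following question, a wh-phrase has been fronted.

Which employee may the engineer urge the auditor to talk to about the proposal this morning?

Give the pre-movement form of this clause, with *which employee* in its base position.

The engineer may urge the auditor to talk to which employee about the proposal this morning.

'which employee' functions as the object of the preposition 'to'. Fronting leaves a gap immediately after 'to':
Which employee may the engineer urge the auditor to talk to ___ about the proposal this morning?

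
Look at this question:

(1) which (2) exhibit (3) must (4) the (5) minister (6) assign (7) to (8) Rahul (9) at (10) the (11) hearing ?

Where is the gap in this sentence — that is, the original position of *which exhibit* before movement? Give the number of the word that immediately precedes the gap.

6

Pre-movement form: The minister must assign which exhibit to Rahul at the hearing.
The filler 'which exhibit' is interpreted as the direct object of 'assign'. Wh-movement fronts it, leaving a gap right after 'assign':
Which exhibit must the minister assign ___ to Rahul at the hearing?
'assign' is word 6.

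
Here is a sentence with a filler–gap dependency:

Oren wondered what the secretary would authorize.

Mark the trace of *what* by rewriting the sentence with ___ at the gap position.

Oren wondered what the secretary would authorize ___.

Before movement: The secretary would authorize what.
The filler 'what' is interpreted as the direct object of 'authorize'. The gap is right after 'authorize'.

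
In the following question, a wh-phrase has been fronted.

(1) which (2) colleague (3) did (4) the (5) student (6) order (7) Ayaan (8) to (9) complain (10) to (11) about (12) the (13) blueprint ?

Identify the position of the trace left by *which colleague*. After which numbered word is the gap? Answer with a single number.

In situ: The student did order Ayaan to complain to which colleague about the blueprint.
The filler 'which colleague' is interpreted as the object of the preposition 'to'. Fronting leaves a gap immediately after 'to':
Which colleague did the student order Ayaan to complain to ___ about the blueprint?
'to' is word 10.

10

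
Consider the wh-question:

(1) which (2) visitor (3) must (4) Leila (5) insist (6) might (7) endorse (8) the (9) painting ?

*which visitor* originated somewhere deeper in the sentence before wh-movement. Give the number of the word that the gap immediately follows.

5

Before movement: Leila must insist which visitor might endorse the painting.
The filler 'which visitor' is interpreted as the subject of the clause embedded under 'insist'. Fronting leaves a gap immediately after 'insist':
Which visitor must Leila insist ___ might endorse the painting?
'insist' is word 5.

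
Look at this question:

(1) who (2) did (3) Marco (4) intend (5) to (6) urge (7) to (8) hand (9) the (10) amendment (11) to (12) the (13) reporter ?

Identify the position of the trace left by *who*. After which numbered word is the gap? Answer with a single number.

Underlying clause: Marco did intend to urge who to hand the amendment to the reporter.
'who' functions as the direct object of 'urge'. Wh-movement fronts it, leaving a gap right after 'urge':
Who did Marco intend to urge ___ to hand the amendment to the reporter?
'urge' is word 6.

6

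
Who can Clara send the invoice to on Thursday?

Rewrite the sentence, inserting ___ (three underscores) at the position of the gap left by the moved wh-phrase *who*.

Who can Clara send the invoice to ___ on Thursday?

Before movement: Clara can send the invoice to who on Thursday.
The filler 'who' is interpreted as the object of the preposition 'to' (recipient of 'send'). The gap is right after 'to'.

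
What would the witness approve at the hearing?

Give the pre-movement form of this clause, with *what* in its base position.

'what' functions as the direct object of 'approve'. It moves to the left edge, and the trace sits right after 'approve':
What would the witness approve ___ at the hearing?

The witness would approve what at the hearing.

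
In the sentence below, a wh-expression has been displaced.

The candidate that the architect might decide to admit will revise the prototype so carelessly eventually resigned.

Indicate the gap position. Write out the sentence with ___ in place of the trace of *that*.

The candidate that the architect might decide to admit ___ will revise the prototype so carelessly eventually resigned.

'that' functions as the subject of the clause embedded under 'admit'. The gap is right after 'admit'.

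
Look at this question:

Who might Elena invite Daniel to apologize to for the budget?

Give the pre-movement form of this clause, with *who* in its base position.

'who' functions as the object of the preposition 'to'. Fronting leaves a gap immediately after 'to':
Who might Elena invite Daniel to apologize to ___ for the budget?

Elena might invite Daniel to apologize to who for the budget.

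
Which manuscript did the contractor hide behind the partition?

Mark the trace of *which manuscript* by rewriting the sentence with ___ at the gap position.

Which manuscript did the contractor hide ___ behind the partition?

In situ: The contractor did hide which manuscript behind the partition.
'which manuscript' is the direct object of 'hide'. The gap is right after 'hide'.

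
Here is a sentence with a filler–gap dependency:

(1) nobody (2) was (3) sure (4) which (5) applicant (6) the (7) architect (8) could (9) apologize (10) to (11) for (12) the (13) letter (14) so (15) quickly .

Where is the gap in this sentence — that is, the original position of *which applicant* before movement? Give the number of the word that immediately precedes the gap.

Pre-movement form: The architect could apologize to which applicant for the letter so quickly.
'which applicant' is the object of the preposition 'to'. Fronting leaves a gap immediately after 'to':
Nobody was sure which applicant the architect could apologize to ___ for the letter so quickly.
'to' is word 10.

10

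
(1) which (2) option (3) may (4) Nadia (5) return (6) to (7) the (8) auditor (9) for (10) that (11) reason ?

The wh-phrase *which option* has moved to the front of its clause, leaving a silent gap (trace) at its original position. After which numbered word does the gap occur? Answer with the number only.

5

Underlying clause: Nadia may return which option to the auditor for that reason.
'which option' functions as the direct object of 'return'. It moves to the left edge, and the trace sits right after 'return':
Which option may Nadia return ___ to the auditor for that reason?
'return' is word 5.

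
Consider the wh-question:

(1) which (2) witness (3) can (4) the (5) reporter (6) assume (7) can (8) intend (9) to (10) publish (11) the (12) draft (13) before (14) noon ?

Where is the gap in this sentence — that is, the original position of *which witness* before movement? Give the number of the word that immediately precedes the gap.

Underlying clause: The reporter can assume which witness can intend to publish the draft before noon.
'which witness' functions as the subject of the clause embedded under 'assume'. Wh-movement fronts it, leaving a gap right after 'assume':
Which witness can the reporter assume ___ can intend to publish the draft before noon?
'assume' is word 6.

6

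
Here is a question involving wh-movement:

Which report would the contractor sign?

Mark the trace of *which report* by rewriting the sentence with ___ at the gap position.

Underlying clause: The contractor would sign which report.
The filler 'which report' is interpreted as the direct object of 'sign'. The gap is right after 'sign'.

Which report would the contractor sign ___?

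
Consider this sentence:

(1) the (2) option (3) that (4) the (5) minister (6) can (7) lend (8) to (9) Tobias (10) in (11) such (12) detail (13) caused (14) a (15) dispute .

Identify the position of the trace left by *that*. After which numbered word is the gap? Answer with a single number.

7

The filler 'that' is interpreted as the direct object of 'lend'. Wh-movement fronts it, leaving a gap right after 'lend':
The option that the minister can lend ___ to Tobias in such detail caused a dispute.
'lend' is word 7.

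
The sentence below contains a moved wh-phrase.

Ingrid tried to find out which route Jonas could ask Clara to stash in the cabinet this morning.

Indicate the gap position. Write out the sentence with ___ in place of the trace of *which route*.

In situ: Jonas could ask Clara to stash which route in the cabinet this morning.
The filler 'which route' is interpreted as the direct object of 'stash'. The gap is right after 'stash'.

Ingrid tried to find out which route Jonas could ask Clara to stash ___ in the cabinet this morning.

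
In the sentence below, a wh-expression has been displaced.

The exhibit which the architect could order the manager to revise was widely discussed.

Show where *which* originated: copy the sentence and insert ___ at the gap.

The exhibit which the architect could order the manager to revise ___ was widely discussed.

'which' is the direct object of 'revise'. The gap is right after 'revise'.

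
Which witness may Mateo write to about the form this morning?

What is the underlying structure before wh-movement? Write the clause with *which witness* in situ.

Mateo may write to which witness about the form this morning.

The filler 'which witness' is interpreted as the object of the preposition 'to'. Fronting leaves a gap immediately after 'to':
Which witness may Mateo write to ___ about the form this morning?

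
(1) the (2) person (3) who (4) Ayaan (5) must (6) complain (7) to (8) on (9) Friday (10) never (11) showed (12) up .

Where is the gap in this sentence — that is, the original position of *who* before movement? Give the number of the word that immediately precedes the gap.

7

The filler 'who' is interpreted as the object of the preposition 'to'. Fronting leaves a gap immediately after 'to':
The person who Ayaan must complain to ___ on Friday never showed up.
'to' is word 7.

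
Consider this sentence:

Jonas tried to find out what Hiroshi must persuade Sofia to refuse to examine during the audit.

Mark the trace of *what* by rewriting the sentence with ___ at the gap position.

Before movement: Hiroshi must persuade Sofia to refuse to examine what during the audit.
The filler 'what' is interpreted as the direct object of 'examine'. The gap is right after 'examine'.

Jonas tried to find out what Hiroshi must persuade Sofia to refuse to examine ___ during the audit.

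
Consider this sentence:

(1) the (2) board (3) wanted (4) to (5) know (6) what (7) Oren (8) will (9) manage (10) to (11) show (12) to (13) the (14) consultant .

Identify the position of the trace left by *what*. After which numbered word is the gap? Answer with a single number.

11

Pre-movement form: Oren will manage to show what to the consultant.
'what' is the direct object of 'show'. Wh-movement fronts it, leaving a gap right after 'show':
The board wanted to know what Oren will manage to show ___ to the consultant.
'show' is word 11.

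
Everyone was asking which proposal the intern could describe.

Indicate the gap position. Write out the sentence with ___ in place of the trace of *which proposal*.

In situ: The intern could describe which proposal.
'which proposal' functions as the direct object of 'describe'. The gap is right after 'describe'.

Everyone was asking which proposal the intern could describe ___.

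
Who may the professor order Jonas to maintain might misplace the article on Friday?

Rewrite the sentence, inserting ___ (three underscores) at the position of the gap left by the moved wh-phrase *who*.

Who may the professor order Jonas to maintain ___ might misplace the article on Friday?

Underlying clause: The professor may order Jonas to maintain who might misplace the article on Friday.
'who' functions as the subject of the clause embedded under 'maintain'. The gap is right after 'maintain'.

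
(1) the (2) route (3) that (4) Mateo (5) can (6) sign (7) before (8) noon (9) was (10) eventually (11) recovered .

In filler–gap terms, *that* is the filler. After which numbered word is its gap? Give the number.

'that' is the direct object of 'sign'. It moves to the left edge, and the trace sits right after 'sign':
The route that Mateo can sign ___ before noon was eventually recovered.
'sign' is word 6.

6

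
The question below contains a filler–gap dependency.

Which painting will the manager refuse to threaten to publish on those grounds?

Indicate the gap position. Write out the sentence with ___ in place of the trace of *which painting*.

Which painting will the manager refuse to threaten to publish ___ on those grounds?

In situ: The manager will refuse to threaten to publish which painting on those grounds.
The filler 'which painting' is interpreted as the direct object of 'publish'. The gap is right after 'publish'.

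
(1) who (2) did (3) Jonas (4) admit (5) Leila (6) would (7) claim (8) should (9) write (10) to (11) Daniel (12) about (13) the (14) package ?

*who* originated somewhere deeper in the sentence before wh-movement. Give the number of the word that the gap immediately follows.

Before movement: Jonas did admit Leila would claim who should write to Daniel about the package.
'who' functions as the subject of the clause embedded under 'claim'. Wh-movement fronts it, leaving a gap right after 'claim':
Who did Jonas admit Leila would claim ___ should write to Daniel about the package?
'claim' is word 7.

7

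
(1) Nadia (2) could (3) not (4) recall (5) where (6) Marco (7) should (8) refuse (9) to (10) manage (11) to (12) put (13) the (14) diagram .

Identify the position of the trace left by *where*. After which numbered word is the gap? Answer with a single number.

Pre-movement form: Marco should refuse to manage to put the diagram where.
'where' functions as the locative complement of 'put'. Fronting leaves a gap immediately after 'diagram':
Nadia could not recall where Marco should refuse to manage to put the diagram ___.
'diagram' is word 14.

14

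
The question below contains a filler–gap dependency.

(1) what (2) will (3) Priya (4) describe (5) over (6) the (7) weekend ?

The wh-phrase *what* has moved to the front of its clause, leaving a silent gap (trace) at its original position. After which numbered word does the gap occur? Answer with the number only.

Underlying clause: Priya will describe what over the weekend.
'what' functions as the direct object of 'describe'. Fronting leaves a gap immediately after 'describe':
What will Priya describe ___ over the weekend?
'describe' is word 4.

4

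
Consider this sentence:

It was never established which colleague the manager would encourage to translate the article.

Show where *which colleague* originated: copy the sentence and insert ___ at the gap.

Before movement: The manager would encourage which colleague to translate the article.
'which colleague' is the direct object of 'encourage'. The gap is right after 'encourage'.

It was never established which colleague the manager would encourage ___ to translate the article.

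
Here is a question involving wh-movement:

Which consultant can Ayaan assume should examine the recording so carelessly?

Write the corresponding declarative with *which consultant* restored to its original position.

Ayaan can assume which consultant should examine the recording so carelessly.

The filler 'which consultant' is interpreted as the subject of the clause embedded under 'assume'. It moves to the left edge, and the trace sits right after 'assume':
Which consultant can Ayaan assume ___ should examine the recording so carelessly?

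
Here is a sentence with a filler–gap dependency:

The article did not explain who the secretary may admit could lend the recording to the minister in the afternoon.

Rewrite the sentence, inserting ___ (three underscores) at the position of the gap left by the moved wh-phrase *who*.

Before movement: The secretary may admit who could lend the recording to the minister in the afternoon.
The filler 'who' is interpreted as the subject of the clause embedded under 'admit'. The gap is right after 'admit'.

The article did not explain who the secretary may admit ___ could lend the recording to the minister in the afternoon.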